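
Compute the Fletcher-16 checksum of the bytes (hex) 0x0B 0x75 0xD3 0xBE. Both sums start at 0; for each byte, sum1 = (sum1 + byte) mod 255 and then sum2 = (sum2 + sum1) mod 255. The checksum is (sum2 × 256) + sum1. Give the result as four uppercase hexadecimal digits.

Running sums (mod 255):
  after byte 0 (0x0B): sum1=11, sum2=11
  after byte 1 (0x75): sum1=128, sum2=139
  after byte 2 (0xD3): sum1=84, sum2=223
  after byte 3 (0xBE): sum1=19, sum2=242
Checksum = sum2·256 + sum1 = 242·256 + 19 = 61971 = 0xF213.

F213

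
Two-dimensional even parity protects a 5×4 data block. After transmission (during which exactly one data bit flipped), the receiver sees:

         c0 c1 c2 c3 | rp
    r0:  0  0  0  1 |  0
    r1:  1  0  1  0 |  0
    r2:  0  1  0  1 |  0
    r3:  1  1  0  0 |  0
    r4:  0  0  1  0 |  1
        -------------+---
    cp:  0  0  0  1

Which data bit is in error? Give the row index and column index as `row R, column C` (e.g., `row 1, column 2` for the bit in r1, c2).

Recompute each row's even parity and compare to rp:
  r0: data parity 1, sent rp 0 → mismatch
  r1: data parity 0, sent rp 0 → ok
  r2: data parity 0, sent rp 0 → ok
  r3: data parity 0, sent rp 0 → ok
  r4: data parity 1, sent rp 1 → ok
Recompute each column's even parity and compare to cp:
  c0: data parity 0, sent cp 0 → ok
  c1: data parity 0, sent cp 0 → ok
  c2: data parity 0, sent cp 0 → ok
  c3: data parity 0, sent cp 1 → mismatch
Exactly one row (r0) and one column (c3) fail → the flipped bit is at their intersection.

row 0, column 3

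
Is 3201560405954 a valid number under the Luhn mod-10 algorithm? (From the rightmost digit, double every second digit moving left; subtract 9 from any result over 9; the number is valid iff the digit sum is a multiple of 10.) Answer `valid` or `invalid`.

valid

From the right, keep odd positions and double even positions (subtract 9 from any doubled value over 9):
  doubled (positions 2,4,...): 1 1 8 3 2 4 → sum 19
  kept (positions 1,3,...): 4 9 0 0 5 0 3 → sum 21
Total = 40.
40 mod 10 = 0, so the number is valid.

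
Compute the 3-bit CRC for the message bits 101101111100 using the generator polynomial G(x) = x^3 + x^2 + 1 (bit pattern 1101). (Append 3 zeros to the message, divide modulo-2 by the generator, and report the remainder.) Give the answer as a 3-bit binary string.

Append 3 zeros: 101101111100000. Divide by 1101 (XOR where the leading bit is 1):
  pos 0: 1011 XOR 1101 = 0110
  pos 1: 1100 XOR 1101 = 0001
  pos 4: 1111 XOR 1101 = 0010
  pos 6: 1011 XOR 1101 = 0110
  pos 7: 1100 XOR 1101 = 0001
  pos 10: 1000 XOR 1101 = 0101
  pos 11: 1010 XOR 1101 = 0111
Remainder (last 3 bits) = 111. This is the CRC / FCS.

111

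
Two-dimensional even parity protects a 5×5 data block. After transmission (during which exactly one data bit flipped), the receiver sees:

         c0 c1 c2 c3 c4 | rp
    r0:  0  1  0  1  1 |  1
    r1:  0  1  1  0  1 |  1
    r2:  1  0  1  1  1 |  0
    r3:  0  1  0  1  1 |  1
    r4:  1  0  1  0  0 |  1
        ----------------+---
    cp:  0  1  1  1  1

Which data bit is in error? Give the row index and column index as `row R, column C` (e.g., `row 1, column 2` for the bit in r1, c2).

row 4, column 4

Recompute each row's even parity and compare to rp:
  r0: data parity 1, sent rp 1 → ok
  r1: data parity 1, sent rp 1 → ok
  r2: data parity 0, sent rp 0 → ok
  r3: data parity 1, sent rp 1 → ok
  r4: data parity 0, sent rp 1 → mismatch
Recompute each column's even parity and compare to cp:
  c0: data parity 0, sent cp 0 → ok
  c1: data parity 1, sent cp 1 → ok
  c2: data parity 1, sent cp 1 → ok
  c3: data parity 1, sent cp 1 → ok
  c4: data parity 0, sent cp 1 → mismatch
Exactly one row (r4) and one column (c4) fail → the flipped bit is at their intersection.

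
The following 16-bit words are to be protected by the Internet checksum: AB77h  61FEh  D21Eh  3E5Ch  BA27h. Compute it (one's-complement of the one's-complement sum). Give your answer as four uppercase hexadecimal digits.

One's-complement addition (fold any carry out of bit 15 back into bit 0):
  0xAB77 + 0x61FE = 0x10D75 → wrap carry → 0x0D76
  0x0D76 + 0xD21E = 0x0DF94
  0xDF94 + 0x3E5C = 0x11DF0 → wrap carry → 0x1DF1
  0x1DF1 + 0xBA27 = 0x0D818
One's-complement sum = 0xD818.
Checksum = ~0xD818 & 0xFFFF = 0x27E7.

27E7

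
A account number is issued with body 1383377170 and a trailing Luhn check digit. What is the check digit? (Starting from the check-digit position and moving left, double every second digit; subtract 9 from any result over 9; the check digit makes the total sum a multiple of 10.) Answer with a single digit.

5

Partial digits right→left: 0 7 1 7 7 3 3 8 3 1
Double every second digit counting from the check-digit position (so the 1st, 3rd, 5th, ... of the partial from the right).
  doubled (with −9 where >9): 0 2 5 6 6 → sum 19
  kept as-is: 7 7 3 8 1 → sum 26
Total = 19 + 26 = 45.
Check digit = (10 − (45 mod 10)) mod 10 = 5.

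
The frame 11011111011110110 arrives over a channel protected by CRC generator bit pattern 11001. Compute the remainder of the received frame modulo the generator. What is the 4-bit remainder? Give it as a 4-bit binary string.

Modulo-2 division of 11011111011110110 by 11001:
  pos 0: 11011 XOR 11001 = 00010
  pos 3: 10111 XOR 11001 = 01110
  pos 4: 11100 XOR 11001 = 00101
  pos 6: 10111 XOR 11001 = 01110
  pos 7: 11101 XOR 11001 = 00100
  pos 9: 10010 XOR 11001 = 01011
  pos 10: 10111 XOR 11001 = 01110
  pos 11: 11101 XOR 11001 = 00100
Remainder = 1000 (nonzero — an error is detected).

1000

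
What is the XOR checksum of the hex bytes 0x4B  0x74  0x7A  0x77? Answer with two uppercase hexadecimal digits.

XOR the bytes together:
  start with 0x4B
  0x4B ⊕ 0x74 = 0x3F
  0x3F ⊕ 0x7A = 0x45
  0x45 ⊕ 0x77 = 0x32

32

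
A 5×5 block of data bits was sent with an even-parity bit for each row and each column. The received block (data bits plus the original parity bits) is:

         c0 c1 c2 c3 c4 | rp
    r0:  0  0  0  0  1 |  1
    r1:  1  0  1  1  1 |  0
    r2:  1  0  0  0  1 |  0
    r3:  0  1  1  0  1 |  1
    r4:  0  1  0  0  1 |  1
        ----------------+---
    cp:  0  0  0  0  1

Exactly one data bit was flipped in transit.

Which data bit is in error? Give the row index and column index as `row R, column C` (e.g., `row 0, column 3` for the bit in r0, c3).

Recompute each row's even parity and compare to rp:
  r0: data parity 1, sent rp 1 → ok
  r1: data parity 0, sent rp 0 → ok
  r2: data parity 0, sent rp 0 → ok
  r3: data parity 1, sent rp 1 → ok
  r4: data parity 0, sent rp 1 → mismatch
Recompute each column's even parity and compare to cp:
  c0: data parity 0, sent cp 0 → ok
  c1: data parity 0, sent cp 0 → ok
  c2: data parity 0, sent cp 0 → ok
  c3: data parity 1, sent cp 0 → mismatch
  c4: data parity 1, sent cp 1 → ok
Exactly one row (r4) and one column (c3) fail → the flipped bit is at their intersection.

row 4, column 3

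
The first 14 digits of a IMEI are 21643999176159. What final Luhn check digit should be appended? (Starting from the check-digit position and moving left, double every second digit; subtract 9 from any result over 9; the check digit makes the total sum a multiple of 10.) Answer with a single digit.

4

Partial digits right→left: 9 5 1 6 7 1 9 9 9 3 4 6 1 2
Double every second digit counting from the check-digit position (so the 1st, 3rd, 5th, ... of the partial from the right).
  doubled (with −9 where >9): 9 2 5 9 9 8 2 → sum 44
  kept as-is: 5 6 1 9 3 6 2 → sum 32
Total = 44 + 32 = 76.
Check digit = (10 − (76 mod 10)) mod 10 = 4.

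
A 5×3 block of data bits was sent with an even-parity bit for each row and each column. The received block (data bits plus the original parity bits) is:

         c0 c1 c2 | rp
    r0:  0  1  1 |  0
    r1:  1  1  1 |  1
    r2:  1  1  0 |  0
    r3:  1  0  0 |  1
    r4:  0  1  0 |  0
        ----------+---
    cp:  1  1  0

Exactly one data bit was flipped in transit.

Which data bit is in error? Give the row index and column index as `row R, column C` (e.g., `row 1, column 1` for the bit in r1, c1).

row 4, column 1

Recompute each row's even parity and compare to rp:
  r0: data parity 0, sent rp 0 → ok
  r1: data parity 1, sent rp 1 → ok
  r2: data parity 0, sent rp 0 → ok
  r3: data parity 1, sent rp 1 → ok
  r4: data parity 1, sent rp 0 → mismatch
Recompute each column's even parity and compare to cp:
  c0: data parity 1, sent cp 1 → ok
  c1: data parity 0, sent cp 1 → mismatch
  c2: data parity 0, sent cp 0 → ok
Exactly one row (r4) and one column (c1) fail → the flipped bit is at their intersection.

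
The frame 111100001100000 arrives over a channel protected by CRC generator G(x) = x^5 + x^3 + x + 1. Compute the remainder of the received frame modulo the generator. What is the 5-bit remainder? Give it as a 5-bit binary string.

Modulo-2 division of 111100001100000 by 101011:
  pos 0: 111100 XOR 101011 = 010111
  pos 1: 101110 XOR 101011 = 000101
  pos 4: 101011 XOR 101011 = 000000
Remainder = 00000 (zero — the frame passes the CRC check).

00000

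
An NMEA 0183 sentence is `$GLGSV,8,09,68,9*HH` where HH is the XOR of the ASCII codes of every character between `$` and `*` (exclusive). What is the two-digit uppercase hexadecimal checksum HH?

XOR the ASCII codes of the payload characters:
  'G' = 0x47 → acc = 0x47
  'L' = 0x4C → acc = 0x0B
  'G' = 0x47 → acc = 0x4C
  'S' = 0x53 → acc = 0x1F
  'V' = 0x56 → acc = 0x49
  ',' = 0x2C → acc = 0x65
  '8' = 0x38 → acc = 0x5D
  ',' = 0x2C → acc = 0x71
  '0' = 0x30 → acc = 0x41
  '9' = 0x39 → acc = 0x78
  ',' = 0x2C → acc = 0x54
  '6' = 0x36 → acc = 0x62
  '8' = 0x38 → acc = 0x5A
  ',' = 0x2C → acc = 0x76
  '9' = 0x39 → acc = 0x4F
Checksum = 0x4F.

4F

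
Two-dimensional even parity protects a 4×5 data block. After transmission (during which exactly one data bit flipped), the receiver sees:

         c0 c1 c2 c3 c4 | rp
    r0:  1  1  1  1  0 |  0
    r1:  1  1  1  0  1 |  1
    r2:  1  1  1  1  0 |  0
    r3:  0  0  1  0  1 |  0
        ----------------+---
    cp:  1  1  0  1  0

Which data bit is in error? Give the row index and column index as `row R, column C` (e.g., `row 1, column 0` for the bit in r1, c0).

Recompute each row's even parity and compare to rp:
  r0: data parity 0, sent rp 0 → ok
  r1: data parity 0, sent rp 1 → mismatch
  r2: data parity 0, sent rp 0 → ok
  r3: data parity 0, sent rp 0 → ok
Recompute each column's even parity and compare to cp:
  c0: data parity 1, sent cp 1 → ok
  c1: data parity 1, sent cp 1 → ok
  c2: data parity 0, sent cp 0 → ok
  c3: data parity 0, sent cp 1 → mismatch
  c4: data parity 0, sent cp 0 → ok
Exactly one row (r1) and one column (c3) fail → the flipped bit is at their intersection.

row 1, column 3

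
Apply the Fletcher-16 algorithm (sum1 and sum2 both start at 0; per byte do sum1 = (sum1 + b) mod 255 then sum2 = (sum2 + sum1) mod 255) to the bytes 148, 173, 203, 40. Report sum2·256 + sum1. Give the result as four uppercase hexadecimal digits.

Running sums (mod 255):
  after byte 0 (148): sum1=148, sum2=148
  after byte 1 (173): sum1=66, sum2=214
  after byte 2 (203): sum1=14, sum2=228
  after byte 3 (40): sum1=54, sum2=27
Checksum = sum2·256 + sum1 = 27·256 + 54 = 6966 = 0x1B36.

1B36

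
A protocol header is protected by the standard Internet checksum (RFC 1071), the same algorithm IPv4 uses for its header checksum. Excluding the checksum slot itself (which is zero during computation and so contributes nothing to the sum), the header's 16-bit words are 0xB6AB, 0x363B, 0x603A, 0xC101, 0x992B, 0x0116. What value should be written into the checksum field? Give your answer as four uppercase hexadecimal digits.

One's-complement addition (fold any carry out of bit 15 back into bit 0):
  0xB6AB + 0x363B = 0x0ECE6
  0xECE6 + 0x603A = 0x14D20 → wrap carry → 0x4D21
  0x4D21 + 0xC101 = 0x10E22 → wrap carry → 0x0E23
  0x0E23 + 0x992B = 0x0A74E
  0xA74E + 0x0116 = 0x0A864
One's-complement sum = 0xA864.
Checksum = ~0xA864 & 0xFFFF = 0x579B.

579B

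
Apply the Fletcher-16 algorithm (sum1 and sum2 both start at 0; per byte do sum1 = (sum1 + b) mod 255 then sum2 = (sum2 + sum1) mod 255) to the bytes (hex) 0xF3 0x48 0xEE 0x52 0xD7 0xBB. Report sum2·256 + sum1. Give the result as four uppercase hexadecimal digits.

3F11

Running sums (mod 255):
  after byte 0 (0xF3): sum1=243, sum2=243
  after byte 1 (0x48): sum1=60, sum2=48
  after byte 2 (0xEE): sum1=43, sum2=91
  after byte 3 (0x52): sum1=125, sum2=216
  after byte 4 (0xD7): sum1=85, sum2=46
  after byte 5 (0xBB): sum1=17, sum2=63
Checksum = sum2·256 + sum1 = 63·256 + 17 = 16145 = 0x3F11.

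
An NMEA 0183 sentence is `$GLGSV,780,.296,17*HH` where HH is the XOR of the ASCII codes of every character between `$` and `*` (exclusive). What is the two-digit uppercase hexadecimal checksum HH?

XOR the ASCII codes of the payload characters:
  'G' = 0x47 → acc = 0x47
  'L' = 0x4C → acc = 0x0B
  'G' = 0x47 → acc = 0x4C
  'S' = 0x53 → acc = 0x1F
  'V' = 0x56 → acc = 0x49
  ',' = 0x2C → acc = 0x65
  '7' = 0x37 → acc = 0x52
  '8' = 0x38 → acc = 0x6A
  '0' = 0x30 → acc = 0x5A
  ',' = 0x2C → acc = 0x76
  '.' = 0x2E → acc = 0x58
  '2' = 0x32 → acc = 0x6A
  '9' = 0x39 → acc = 0x53
  '6' = 0x36 → acc = 0x65
  ',' = 0x2C → acc = 0x49
  '1' = 0x31 → acc = 0x78
  '7' = 0x37 → acc = 0x4F
Checksum = 0x4F.

4F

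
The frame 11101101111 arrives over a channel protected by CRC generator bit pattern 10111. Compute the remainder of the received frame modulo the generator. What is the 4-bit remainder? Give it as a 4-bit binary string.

0100

Modulo-2 division of 11101101111 by 10111:
  pos 0: 11101 XOR 10111 = 01010
  pos 1: 10101 XOR 10111 = 00010
  pos 4: 10011 XOR 10111 = 00100
  pos 6: 10011 XOR 10111 = 00100
Remainder = 0100 (nonzero — an error is detected).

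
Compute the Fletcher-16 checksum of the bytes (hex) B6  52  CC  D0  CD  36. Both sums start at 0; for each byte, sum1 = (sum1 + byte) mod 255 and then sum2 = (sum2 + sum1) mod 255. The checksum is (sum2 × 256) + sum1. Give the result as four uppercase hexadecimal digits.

Running sums (mod 255):
  after byte 0 (B6): sum1=182, sum2=182
  after byte 1 (52): sum1=9, sum2=191
  after byte 2 (CC): sum1=213, sum2=149
  after byte 3 (D0): sum1=166, sum2=60
  after byte 4 (CD): sum1=116, sum2=176
  after byte 5 (36): sum1=170, sum2=91
Checksum = sum2·256 + sum1 = 91·256 + 170 = 23466 = 0x5BAA.

5BAA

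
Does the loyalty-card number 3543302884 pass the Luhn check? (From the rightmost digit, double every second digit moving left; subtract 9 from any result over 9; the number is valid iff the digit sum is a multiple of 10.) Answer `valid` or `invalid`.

From the right, keep odd positions and double even positions (subtract 9 from any doubled value over 9):
  doubled (positions 2,4,...): 7 4 6 8 6 → sum 31
  kept (positions 1,3,...): 4 8 0 3 5 → sum 20
Total = 51.
51 mod 10 = 1, so the number is invalid.

invalid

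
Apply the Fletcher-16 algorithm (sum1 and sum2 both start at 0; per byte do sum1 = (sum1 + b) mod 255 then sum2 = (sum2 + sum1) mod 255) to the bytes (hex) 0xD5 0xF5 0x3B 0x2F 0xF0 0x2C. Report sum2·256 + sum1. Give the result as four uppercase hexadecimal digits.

Running sums (mod 255):
  after byte 0 (0xD5): sum1=213, sum2=213
  after byte 1 (0xF5): sum1=203, sum2=161
  after byte 2 (0x3B): sum1=7, sum2=168
  after byte 3 (0x2F): sum1=54, sum2=222
  after byte 4 (0xF0): sum1=39, sum2=6
  after byte 5 (0x2C): sum1=83, sum2=89
Checksum = sum2·256 + sum1 = 89·256 + 83 = 22867 = 0x5953.

5953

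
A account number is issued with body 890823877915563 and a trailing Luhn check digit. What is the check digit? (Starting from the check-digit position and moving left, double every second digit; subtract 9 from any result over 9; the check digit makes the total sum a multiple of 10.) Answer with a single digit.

Partial digits right→left: 3 6 5 5 1 9 7 7 8 3 2 8 0 9 8
Double every second digit counting from the check-digit position (so the 1st, 3rd, 5th, ... of the partial from the right).
  doubled (with −9 where >9): 6 1 2 5 7 4 0 7 → sum 32
  kept as-is: 6 5 9 7 3 8 9 → sum 47
Total = 32 + 47 = 79.
Check digit = (10 − (79 mod 10)) mod 10 = 1.

1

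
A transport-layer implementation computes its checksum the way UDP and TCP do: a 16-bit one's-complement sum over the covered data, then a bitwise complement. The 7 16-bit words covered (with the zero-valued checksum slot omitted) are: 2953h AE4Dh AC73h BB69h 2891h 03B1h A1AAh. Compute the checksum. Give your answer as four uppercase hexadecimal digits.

One's-complement addition (fold any carry out of bit 15 back into bit 0):
  0x2953 + 0xAE4D = 0x0D7A0
  0xD7A0 + 0xAC73 = 0x18413 → wrap carry → 0x8414
  0x8414 + 0xBB69 = 0x13F7D → wrap carry → 0x3F7E
  0x3F7E + 0x2891 = 0x0680F
  0x680F + 0x03B1 = 0x06BC0
  0x6BC0 + 0xA1AA = 0x10D6A → wrap carry → 0x0D6B
One's-complement sum = 0x0D6B.
Checksum = ~0x0D6B & 0xFFFF = 0xF294.

F294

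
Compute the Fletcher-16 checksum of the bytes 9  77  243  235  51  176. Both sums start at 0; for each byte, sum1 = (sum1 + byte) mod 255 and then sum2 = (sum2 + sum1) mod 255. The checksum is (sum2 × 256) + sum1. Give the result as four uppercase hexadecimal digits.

Running sums (mod 255):
  after byte 0 (9): sum1=9, sum2=9
  after byte 1 (77): sum1=86, sum2=95
  after byte 2 (243): sum1=74, sum2=169
  after byte 3 (235): sum1=54, sum2=223
  after byte 4 (51): sum1=105, sum2=73
  after byte 5 (176): sum1=26, sum2=99
Checksum = sum2·256 + sum1 = 99·256 + 26 = 25370 = 0x631A.

631A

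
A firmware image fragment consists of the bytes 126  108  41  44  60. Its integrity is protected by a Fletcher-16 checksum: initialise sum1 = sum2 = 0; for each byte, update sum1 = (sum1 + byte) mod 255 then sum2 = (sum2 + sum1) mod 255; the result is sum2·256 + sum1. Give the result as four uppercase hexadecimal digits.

3A7C

Running sums (mod 255):
  after byte 0 (126): sum1=126, sum2=126
  after byte 1 (108): sum1=234, sum2=105
  after byte 2 (41): sum1=20, sum2=125
  after byte 3 (44): sum1=64, sum2=189
  after byte 4 (60): sum1=124, sum2=58
Checksum = sum2·256 + sum1 = 58·256 + 124 = 14972 = 0x3A7C.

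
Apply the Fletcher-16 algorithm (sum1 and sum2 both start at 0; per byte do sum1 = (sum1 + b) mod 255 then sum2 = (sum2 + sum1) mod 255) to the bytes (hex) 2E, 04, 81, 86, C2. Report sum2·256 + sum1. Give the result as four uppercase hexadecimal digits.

Running sums (mod 255):
  after byte 0 (2E): sum1=46, sum2=46
  after byte 1 (04): sum1=50, sum2=96
  after byte 2 (81): sum1=179, sum2=20
  after byte 3 (86): sum1=58, sum2=78
  after byte 4 (C2): sum1=252, sum2=75
Checksum = sum2·256 + sum1 = 75·256 + 252 = 19452 = 0x4BFC.

4BFC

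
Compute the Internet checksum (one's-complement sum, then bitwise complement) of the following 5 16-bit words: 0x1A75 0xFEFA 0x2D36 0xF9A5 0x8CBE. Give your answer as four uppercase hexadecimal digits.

One's-complement addition (fold any carry out of bit 15 back into bit 0):
  0x1A75 + 0xFEFA = 0x1196F → wrap carry → 0x1970
  0x1970 + 0x2D36 = 0x046A6
  0x46A6 + 0xF9A5 = 0x1404B → wrap carry → 0x404C
  0x404C + 0x8CBE = 0x0CD0A
One's-complement sum = 0xCD0A.
Checksum = ~0xCD0A & 0xFFFF = 0x32F5.

32F5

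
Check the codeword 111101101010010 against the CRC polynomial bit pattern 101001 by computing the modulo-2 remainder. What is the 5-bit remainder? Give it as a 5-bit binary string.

Modulo-2 division of 111101101010010 by 101001:
  pos 0: 111101 XOR 101001 = 010100
  pos 1: 101001 XOR 101001 = 000000
  pos 8: 101001 XOR 101001 = 000000
Remainder = 00000 (zero — the frame passes the CRC check).

00000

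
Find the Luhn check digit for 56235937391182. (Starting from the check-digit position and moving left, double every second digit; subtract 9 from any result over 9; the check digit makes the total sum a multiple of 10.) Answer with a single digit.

Partial digits right→left: 2 8 1 1 9 3 7 3 9 5 3 2 6 5
Double every second digit counting from the check-digit position (so the 1st, 3rd, 5th, ... of the partial from the right).
  doubled (with −9 where >9): 4 2 9 5 9 6 3 → sum 38
  kept as-is: 8 1 3 3 5 2 5 → sum 27
Total = 38 + 27 = 65.
Check digit = (10 − (65 mod 10)) mod 10 = 5.

5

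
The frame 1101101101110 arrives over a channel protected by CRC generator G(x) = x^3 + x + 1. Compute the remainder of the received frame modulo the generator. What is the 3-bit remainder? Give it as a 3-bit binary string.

Modulo-2 division of 1101101101110 by 1011:
  pos 0: 1101 XOR 1011 = 0110
  pos 1: 1101 XOR 1011 = 0110
  pos 2: 1100 XOR 1011 = 0111
  pos 3: 1111 XOR 1011 = 0100
  pos 4: 1001 XOR 1011 = 0010
  pos 6: 1001 XOR 1011 = 0010
  pos 8: 1011 XOR 1011 = 0000
Remainder = 000 (zero — the frame passes the CRC check).

000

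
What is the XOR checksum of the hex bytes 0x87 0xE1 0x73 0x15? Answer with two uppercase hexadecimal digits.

00

XOR the bytes together:
  start with 0x87
  0x87 ⊕ 0xE1 = 0x66
  0x66 ⊕ 0x73 = 0x15
  0x15 ⊕ 0x15 = 0x00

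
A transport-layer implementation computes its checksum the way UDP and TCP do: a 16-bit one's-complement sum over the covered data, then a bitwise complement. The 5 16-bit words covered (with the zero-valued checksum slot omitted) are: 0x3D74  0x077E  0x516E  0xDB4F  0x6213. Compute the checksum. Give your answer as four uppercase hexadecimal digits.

One's-complement addition (fold any carry out of bit 15 back into bit 0):
  0x3D74 + 0x077E = 0x044F2
  0x44F2 + 0x516E = 0x09660
  0x9660 + 0xDB4F = 0x171AF → wrap carry → 0x71B0
  0x71B0 + 0x6213 = 0x0D3C3
One's-complement sum = 0xD3C3.
Checksum = ~0xD3C3 & 0xFFFF = 0x2C3C.

2C3C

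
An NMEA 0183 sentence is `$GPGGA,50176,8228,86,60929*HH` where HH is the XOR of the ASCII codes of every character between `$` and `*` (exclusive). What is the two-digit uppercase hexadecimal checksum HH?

XOR the ASCII codes of the payload characters:
  'G' = 0x47 → acc = 0x47
  'P' = 0x50 → acc = 0x17
  'G' = 0x47 → acc = 0x50
  'G' = 0x47 → acc = 0x17
  'A' = 0x41 → acc = 0x56
  ',' = 0x2C → acc = 0x7A
  '5' = 0x35 → acc = 0x4F
  '0' = 0x30 → acc = 0x7F
  '1' = 0x31 → acc = 0x4E
  '7' = 0x37 → acc = 0x79
  '6' = 0x36 → acc = 0x4F
  ',' = 0x2C → acc = 0x63
  '8' = 0x38 → acc = 0x5B
  '2' = 0x32 → acc = 0x69
  '2' = 0x32 → acc = 0x5B
  '8' = 0x38 → acc = 0x63
  ',' = 0x2C → acc = 0x4F
  '8' = 0x38 → acc = 0x77
  '6' = 0x36 → acc = 0x41
  ',' = 0x2C → acc = 0x6D
  '6' = 0x36 → acc = 0x5B
  '0' = 0x30 → acc = 0x6B
  '9' = 0x39 → acc = 0x52
  '2' = 0x32 → acc = 0x60
  '9' = 0x39 → acc = 0x59
Checksum = 0x59.

59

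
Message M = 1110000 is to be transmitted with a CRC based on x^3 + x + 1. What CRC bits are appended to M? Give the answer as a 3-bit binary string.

Append 3 zeros: 1110000000. Divide by 1011 (XOR where the leading bit is 1):
  pos 0: 1110 XOR 1011 = 0101
  pos 1: 1010 XOR 1011 = 0001
  pos 4: 1000 XOR 1011 = 0011
  pos 6: 1100 XOR 1011 = 0111
Remainder (last 3 bits) = 111. This is the CRC / FCS.

111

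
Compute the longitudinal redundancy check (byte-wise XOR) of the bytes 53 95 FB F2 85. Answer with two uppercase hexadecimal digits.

4A

XOR the bytes together:
  start with 0x53
  0x53 ⊕ 0x95 = 0xC6
  0xC6 ⊕ 0xFB = 0x3D
  0x3D ⊕ 0xF2 = 0xCF
  0xCF ⊕ 0x85 = 0x4A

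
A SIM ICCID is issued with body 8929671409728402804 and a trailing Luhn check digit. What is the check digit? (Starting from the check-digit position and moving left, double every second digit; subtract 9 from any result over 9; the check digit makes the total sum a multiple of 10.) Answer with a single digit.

1

Partial digits right→left: 4 0 8 2 0 4 8 2 7 9 0 4 1 7 6 9 2 9 8
Double every second digit counting from the check-digit position (so the 1st, 3rd, 5th, ... of the partial from the right).
  doubled (with −9 where >9): 8 7 0 7 5 0 2 3 4 7 → sum 43
  kept as-is: 0 2 4 2 9 4 7 9 9 → sum 46
Total = 43 + 46 = 89.
Check digit = (10 − (89 mod 10)) mod 10 = 1.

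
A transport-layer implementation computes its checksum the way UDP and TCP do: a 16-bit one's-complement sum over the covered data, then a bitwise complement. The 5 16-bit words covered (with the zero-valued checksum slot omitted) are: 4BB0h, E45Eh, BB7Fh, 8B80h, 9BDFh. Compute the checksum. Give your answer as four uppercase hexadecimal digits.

One's-complement addition (fold any carry out of bit 15 back into bit 0):
  0x4BB0 + 0xE45E = 0x1300E → wrap carry → 0x300F
  0x300F + 0xBB7F = 0x0EB8E
  0xEB8E + 0x8B80 = 0x1770E → wrap carry → 0x770F
  0x770F + 0x9BDF = 0x112EE → wrap carry → 0x12EF
One's-complement sum = 0x12EF.
Checksum = ~0x12EF & 0xFFFF = 0xED10.

ED10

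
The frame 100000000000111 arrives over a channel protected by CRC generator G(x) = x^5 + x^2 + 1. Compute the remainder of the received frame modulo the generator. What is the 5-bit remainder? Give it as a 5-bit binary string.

Modulo-2 division of 100000000000111 by 100101:
  pos 0: 100000 XOR 100101 = 000101
  pos 3: 101000 XOR 100101 = 001101
  pos 5: 110100 XOR 100101 = 010001
  pos 6: 100010 XOR 100101 = 000111
  pos 9: 111111 XOR 100101 = 011010
Remainder = 11010 (nonzero — an error is detected).

11010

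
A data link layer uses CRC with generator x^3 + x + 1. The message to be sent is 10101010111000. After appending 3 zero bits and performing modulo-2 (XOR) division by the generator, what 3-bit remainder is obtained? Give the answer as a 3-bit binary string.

111

Append 3 zeros: 10101010111000000. Divide by 1011 (XOR where the leading bit is 1):
  pos 0: 1010 XOR 1011 = 0001
  pos 3: 1101 XOR 1011 = 0110
  pos 4: 1100 XOR 1011 = 0111
  pos 5: 1111 XOR 1011 = 0100
  pos 6: 1001 XOR 1011 = 0010
  pos 8: 1010 XOR 1011 = 0001
  pos 11: 1000 XOR 1011 = 0011
  pos 13: 1100 XOR 1011 = 0111
Remainder (last 3 bits) = 111. This is the CRC / FCS.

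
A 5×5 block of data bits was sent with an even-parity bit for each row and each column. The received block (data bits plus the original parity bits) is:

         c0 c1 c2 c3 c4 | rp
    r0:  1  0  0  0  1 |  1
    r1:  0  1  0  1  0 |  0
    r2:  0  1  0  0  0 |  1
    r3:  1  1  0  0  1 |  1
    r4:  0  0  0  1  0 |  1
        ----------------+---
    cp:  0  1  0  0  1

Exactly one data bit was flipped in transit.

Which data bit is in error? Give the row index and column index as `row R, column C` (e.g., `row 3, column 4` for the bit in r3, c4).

Recompute each row's even parity and compare to rp:
  r0: data parity 0, sent rp 1 → mismatch
  r1: data parity 0, sent rp 0 → ok
  r2: data parity 1, sent rp 1 → ok
  r3: data parity 1, sent rp 1 → ok
  r4: data parity 1, sent rp 1 → ok
Recompute each column's even parity and compare to cp:
  c0: data parity 0, sent cp 0 → ok
  c1: data parity 1, sent cp 1 → ok
  c2: data parity 0, sent cp 0 → ok
  c3: data parity 0, sent cp 0 → ok
  c4: data parity 0, sent cp 1 → mismatch
Exactly one row (r0) and one column (c4) fail → the flipped bit is at their intersection.

row 0, column 4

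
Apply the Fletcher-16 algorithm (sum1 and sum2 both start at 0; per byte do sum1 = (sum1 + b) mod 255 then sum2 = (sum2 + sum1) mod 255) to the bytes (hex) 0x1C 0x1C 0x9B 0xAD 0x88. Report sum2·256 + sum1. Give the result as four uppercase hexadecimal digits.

Running sums (mod 255):
  after byte 0 (0x1C): sum1=28, sum2=28
  after byte 1 (0x1C): sum1=56, sum2=84
  after byte 2 (0x9B): sum1=211, sum2=40
  after byte 3 (0xAD): sum1=129, sum2=169
  after byte 4 (0x88): sum1=10, sum2=179
Checksum = sum2·256 + sum1 = 179·256 + 10 = 45834 = 0xB30A.

B30A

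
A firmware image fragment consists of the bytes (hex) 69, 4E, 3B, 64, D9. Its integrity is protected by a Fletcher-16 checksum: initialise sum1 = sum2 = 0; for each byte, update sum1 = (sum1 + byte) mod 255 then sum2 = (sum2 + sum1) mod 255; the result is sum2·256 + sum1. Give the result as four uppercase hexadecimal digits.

Running sums (mod 255):
  after byte 0 (69): sum1=105, sum2=105
  after byte 1 (4E): sum1=183, sum2=33
  after byte 2 (3B): sum1=242, sum2=20
  after byte 3 (64): sum1=87, sum2=107
  after byte 4 (D9): sum1=49, sum2=156
Checksum = sum2·256 + sum1 = 156·256 + 49 = 39985 = 0x9C31.

9C31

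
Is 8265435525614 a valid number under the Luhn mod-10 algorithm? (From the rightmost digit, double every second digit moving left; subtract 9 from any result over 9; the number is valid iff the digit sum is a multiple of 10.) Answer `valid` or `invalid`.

From the right, keep odd positions and double even positions (subtract 9 from any doubled value over 9):
  doubled (positions 2,4,...): 2 1 1 6 1 4 → sum 15
  kept (positions 1,3,...): 4 6 2 5 4 6 8 → sum 35
Total = 50.
50 mod 10 = 0, so the number is valid.

valid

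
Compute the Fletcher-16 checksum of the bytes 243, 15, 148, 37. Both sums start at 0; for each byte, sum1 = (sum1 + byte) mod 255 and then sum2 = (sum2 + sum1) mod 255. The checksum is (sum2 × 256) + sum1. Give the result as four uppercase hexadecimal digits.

4BBC

Running sums (mod 255):
  after byte 0 (243): sum1=243, sum2=243
  after byte 1 (15): sum1=3, sum2=246
  after byte 2 (148): sum1=151, sum2=142
  after byte 3 (37): sum1=188, sum2=75
Checksum = sum2·256 + sum1 = 75·256 + 188 = 19388 = 0x4BBC.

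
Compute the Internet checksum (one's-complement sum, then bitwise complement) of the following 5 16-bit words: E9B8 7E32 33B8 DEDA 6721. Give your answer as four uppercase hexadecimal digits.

1E60

One's-complement addition (fold any carry out of bit 15 back into bit 0):
  0xE9B8 + 0x7E32 = 0x167EA → wrap carry → 0x67EB
  0x67EB + 0x33B8 = 0x09BA3
  0x9BA3 + 0xDEDA = 0x17A7D → wrap carry → 0x7A7E
  0x7A7E + 0x6721 = 0x0E19F
One's-complement sum = 0xE19F.
Checksum = ~0xE19F & 0xFFFF = 0x1E60.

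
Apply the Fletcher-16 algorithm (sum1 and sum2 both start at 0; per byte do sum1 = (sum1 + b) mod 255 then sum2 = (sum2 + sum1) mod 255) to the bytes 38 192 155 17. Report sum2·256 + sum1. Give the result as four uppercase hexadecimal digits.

2393

Running sums (mod 255):
  after byte 0 (38): sum1=38, sum2=38
  after byte 1 (192): sum1=230, sum2=13
  after byte 2 (155): sum1=130, sum2=143
  after byte 3 (17): sum1=147, sum2=35
Checksum = sum2·256 + sum1 = 35·256 + 147 = 9107 = 0x2393.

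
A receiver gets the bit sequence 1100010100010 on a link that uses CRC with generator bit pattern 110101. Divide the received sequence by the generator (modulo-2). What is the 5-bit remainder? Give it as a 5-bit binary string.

01110

Modulo-2 division of 1100010100010 by 110101:
  pos 0: 110001 XOR 110101 = 000100
  pos 3: 100010 XOR 110101 = 010111
  pos 4: 101110 XOR 110101 = 011011
  pos 5: 110110 XOR 110101 = 000011
Remainder = 01110 (nonzero — an error is detected).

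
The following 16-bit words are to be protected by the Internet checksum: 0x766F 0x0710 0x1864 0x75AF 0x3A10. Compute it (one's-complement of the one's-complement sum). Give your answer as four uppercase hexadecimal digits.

One's-complement addition (fold any carry out of bit 15 back into bit 0):
  0x766F + 0x0710 = 0x07D7F
  0x7D7F + 0x1864 = 0x095E3
  0x95E3 + 0x75AF = 0x10B92 → wrap carry → 0x0B93
  0x0B93 + 0x3A10 = 0x045A3
One's-complement sum = 0x45A3.
Checksum = ~0x45A3 & 0xFFFF = 0xBA5C.

BA5C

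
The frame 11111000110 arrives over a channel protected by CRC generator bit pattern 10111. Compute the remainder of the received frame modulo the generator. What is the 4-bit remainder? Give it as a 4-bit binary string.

Modulo-2 division of 11111000110 by 10111:
  pos 0: 11111 XOR 10111 = 01000
  pos 1: 10000 XOR 10111 = 00111
  pos 3: 11100 XOR 10111 = 01011
  pos 4: 10111 XOR 10111 = 00000
Remainder = 0010 (nonzero — an error is detected).

0010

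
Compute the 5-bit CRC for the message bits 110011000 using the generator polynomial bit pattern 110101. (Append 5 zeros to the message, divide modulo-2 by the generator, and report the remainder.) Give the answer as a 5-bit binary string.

11110

Append 5 zeros: 11001100000000. Divide by 110101 (XOR where the leading bit is 1):
  pos 0: 110011 XOR 110101 = 000110
  pos 3: 110000 XOR 110101 = 000101
  pos 6: 101000 XOR 110101 = 011101
  pos 7: 111010 XOR 110101 = 001111
Remainder (last 5 bits) = 11110. This is the CRC / FCS.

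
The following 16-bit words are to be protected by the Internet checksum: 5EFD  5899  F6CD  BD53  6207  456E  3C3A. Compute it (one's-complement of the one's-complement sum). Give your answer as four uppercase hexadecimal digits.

B097

One's-complement addition (fold any carry out of bit 15 back into bit 0):
  0x5EFD + 0x5899 = 0x0B796
  0xB796 + 0xF6CD = 0x1AE63 → wrap carry → 0xAE64
  0xAE64 + 0xBD53 = 0x16BB7 → wrap carry → 0x6BB8
  0x6BB8 + 0x6207 = 0x0CDBF
  0xCDBF + 0x456E = 0x1132D → wrap carry → 0x132E
  0x132E + 0x3C3A = 0x04F68
One's-complement sum = 0x4F68.
Checksum = ~0x4F68 & 0xFFFF = 0xB097.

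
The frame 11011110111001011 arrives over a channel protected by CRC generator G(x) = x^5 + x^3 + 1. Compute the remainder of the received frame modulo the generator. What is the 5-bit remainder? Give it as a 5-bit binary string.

Modulo-2 division of 11011110111001011 by 101001:
  pos 0: 110111 XOR 101001 = 011110
  pos 1: 111101 XOR 101001 = 010100
  pos 2: 101000 XOR 101001 = 000001
  pos 7: 111100 XOR 101001 = 010101
  pos 8: 101011 XOR 101001 = 000010
Remainder = 10011 (nonzero — an error is detected).

10011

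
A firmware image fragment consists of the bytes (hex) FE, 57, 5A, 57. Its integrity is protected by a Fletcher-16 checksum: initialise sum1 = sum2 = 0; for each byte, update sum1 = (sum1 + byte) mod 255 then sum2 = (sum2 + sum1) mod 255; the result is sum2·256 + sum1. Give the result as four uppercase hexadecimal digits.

0E08

Running sums (mod 255):
  after byte 0 (FE): sum1=254, sum2=254
  after byte 1 (57): sum1=86, sum2=85
  after byte 2 (5A): sum1=176, sum2=6
  after byte 3 (57): sum1=8, sum2=14
Checksum = sum2·256 + sum1 = 14·256 + 8 = 3592 = 0x0E08.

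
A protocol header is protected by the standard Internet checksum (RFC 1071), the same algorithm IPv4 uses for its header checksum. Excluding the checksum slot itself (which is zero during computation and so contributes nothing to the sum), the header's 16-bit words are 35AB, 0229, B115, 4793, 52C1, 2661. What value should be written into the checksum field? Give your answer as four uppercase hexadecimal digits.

One's-complement addition (fold any carry out of bit 15 back into bit 0):
  0x35AB + 0x0229 = 0x037D4
  0x37D4 + 0xB115 = 0x0E8E9
  0xE8E9 + 0x4793 = 0x1307C → wrap carry → 0x307D
  0x307D + 0x52C1 = 0x0833E
  0x833E + 0x2661 = 0x0A99F
One's-complement sum = 0xA99F.
Checksum = ~0xA99F & 0xFFFF = 0x5660.

5660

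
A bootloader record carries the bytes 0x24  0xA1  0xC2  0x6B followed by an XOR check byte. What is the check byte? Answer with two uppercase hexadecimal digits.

XOR the bytes together:
  start with 0x24
  0x24 ⊕ 0xA1 = 0x85
  0x85 ⊕ 0xC2 = 0x47
  0x47 ⊕ 0x6B = 0x2C

2C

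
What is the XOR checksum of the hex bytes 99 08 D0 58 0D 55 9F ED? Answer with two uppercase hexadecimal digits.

33

XOR the bytes together:
  start with 0x99
  0x99 ⊕ 0x08 = 0x91
  0x91 ⊕ 0xD0 = 0x41
  0x41 ⊕ 0x58 = 0x19
  0x19 ⊕ 0x0D = 0x14
  0x14 ⊕ 0x55 = 0x41
  0x41 ⊕ 0x9F = 0xDE
  0xDE ⊕ 0xED = 0x33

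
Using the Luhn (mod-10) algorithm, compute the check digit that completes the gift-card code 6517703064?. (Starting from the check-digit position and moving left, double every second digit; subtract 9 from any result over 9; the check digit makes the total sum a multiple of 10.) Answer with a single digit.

3

Partial digits right→left: 4 6 0 3 0 7 7 1 5 6
Double every second digit counting from the check-digit position (so the 1st, 3rd, 5th, ... of the partial from the right).
  doubled (with −9 where >9): 8 0 0 5 1 → sum 14
  kept as-is: 6 3 7 1 6 → sum 23
Total = 14 + 23 = 37.
Check digit = (10 − (37 mod 10)) mod 10 = 3.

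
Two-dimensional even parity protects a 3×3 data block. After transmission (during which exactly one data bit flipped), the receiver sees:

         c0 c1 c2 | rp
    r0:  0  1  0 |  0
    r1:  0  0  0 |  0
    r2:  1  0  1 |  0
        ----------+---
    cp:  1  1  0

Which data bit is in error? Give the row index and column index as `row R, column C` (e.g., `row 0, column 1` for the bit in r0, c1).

Recompute each row's even parity and compare to rp:
  r0: data parity 1, sent rp 0 → mismatch
  r1: data parity 0, sent rp 0 → ok
  r2: data parity 0, sent rp 0 → ok
Recompute each column's even parity and compare to cp:
  c0: data parity 1, sent cp 1 → ok
  c1: data parity 1, sent cp 1 → ok
  c2: data parity 1, sent cp 0 → mismatch
Exactly one row (r0) and one column (c2) fail → the flipped bit is at their intersection.

row 0, column 2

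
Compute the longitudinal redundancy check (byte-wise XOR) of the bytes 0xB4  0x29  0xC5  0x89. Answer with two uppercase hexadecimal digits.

D1

XOR the bytes together:
  start with 0xB4
  0xB4 ⊕ 0x29 = 0x9D
  0x9D ⊕ 0xC5 = 0x58
  0x58 ⊕ 0x89 = 0xD1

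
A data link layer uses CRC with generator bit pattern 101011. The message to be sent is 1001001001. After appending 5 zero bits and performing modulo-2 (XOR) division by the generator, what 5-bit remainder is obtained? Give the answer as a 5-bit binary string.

11101

Append 5 zeros: 100100100100000. Divide by 101011 (XOR where the leading bit is 1):
  pos 0: 100100 XOR 101011 = 001111
  pos 2: 111110 XOR 101011 = 010101
  pos 3: 101010 XOR 101011 = 000001
  pos 8: 110000 XOR 101011 = 011011
  pos 9: 110110 XOR 101011 = 011101
Remainder (last 5 bits) = 11101. This is the CRC / FCS.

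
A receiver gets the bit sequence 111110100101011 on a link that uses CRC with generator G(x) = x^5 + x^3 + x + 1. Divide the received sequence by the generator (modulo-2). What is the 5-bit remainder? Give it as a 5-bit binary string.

Modulo-2 division of 111110100101011 by 101011:
  pos 0: 111110 XOR 101011 = 010101
  pos 1: 101011 XOR 101011 = 000000
  pos 9: 101011 XOR 101011 = 000000
Remainder = 00000 (zero — the frame passes the CRC check).

00000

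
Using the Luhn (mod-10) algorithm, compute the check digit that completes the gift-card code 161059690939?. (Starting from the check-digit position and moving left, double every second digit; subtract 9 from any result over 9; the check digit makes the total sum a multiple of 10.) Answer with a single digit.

5

Partial digits right→left: 9 3 9 0 9 6 9 5 0 1 6 1
Double every second digit counting from the check-digit position (so the 1st, 3rd, 5th, ... of the partial from the right).
  doubled (with −9 where >9): 9 9 9 9 0 3 → sum 39
  kept as-is: 3 0 6 5 1 1 → sum 16
Total = 39 + 16 = 55.
Check digit = (10 − (55 mod 10)) mod 10 = 5.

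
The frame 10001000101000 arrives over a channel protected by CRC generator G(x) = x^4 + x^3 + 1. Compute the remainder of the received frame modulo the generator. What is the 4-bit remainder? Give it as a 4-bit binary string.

Modulo-2 division of 10001000101000 by 11001:
  pos 0: 10001 XOR 11001 = 01000
  pos 1: 10000 XOR 11001 = 01001
  pos 2: 10010 XOR 11001 = 01011
  pos 3: 10110 XOR 11001 = 01111
  pos 4: 11111 XOR 11001 = 00110
  pos 6: 11001 XOR 11001 = 00000
Remainder = 0000 (zero — the frame passes the CRC check).

0000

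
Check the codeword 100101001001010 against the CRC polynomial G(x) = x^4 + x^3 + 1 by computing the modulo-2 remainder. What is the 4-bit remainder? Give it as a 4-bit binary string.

0001

Modulo-2 division of 100101001001010 by 11001:
  pos 0: 10010 XOR 11001 = 01011
  pos 1: 10111 XOR 11001 = 01110
  pos 2: 11100 XOR 11001 = 00101
  pos 4: 10101 XOR 11001 = 01100
  pos 5: 11000 XOR 11001 = 00001
  pos 9: 10101 XOR 11001 = 01100
  pos 10: 11000 XOR 11001 = 00001
Remainder = 0001 (nonzero — an error is detected).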